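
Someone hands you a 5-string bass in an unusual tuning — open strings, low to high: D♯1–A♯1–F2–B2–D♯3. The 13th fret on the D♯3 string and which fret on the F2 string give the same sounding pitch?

23

Fret 13 on D♯3 is MIDI 51 + 13 = 64 (E4). On the F2 string (open MIDI 41), that pitch is 64 − 41 = fret 23.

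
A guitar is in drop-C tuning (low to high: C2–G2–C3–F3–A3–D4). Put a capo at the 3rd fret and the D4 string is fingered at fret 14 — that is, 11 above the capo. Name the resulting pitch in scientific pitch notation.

E5

The capo raises the open D4 by 3 semitones to F4; fretting 11 more gives D4 + 3 + 11 = D4 + 14 semitones = E5.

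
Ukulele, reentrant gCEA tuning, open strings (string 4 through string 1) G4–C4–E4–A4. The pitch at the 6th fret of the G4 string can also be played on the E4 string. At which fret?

Fret 6 on G4 is MIDI 67 + 6 = 73 (C♯5). On the E4 string (open MIDI 64), that pitch is 73 − 64 = fret 9.

9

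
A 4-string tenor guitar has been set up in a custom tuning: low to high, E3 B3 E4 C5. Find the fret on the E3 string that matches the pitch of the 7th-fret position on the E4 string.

E4 at fret 7 is E4 + 7 semitones = B4.
The open E3 string is 12 semitones below the open E4, so the same pitch on the E3 string lies at fret 7 + 12 = 19.

19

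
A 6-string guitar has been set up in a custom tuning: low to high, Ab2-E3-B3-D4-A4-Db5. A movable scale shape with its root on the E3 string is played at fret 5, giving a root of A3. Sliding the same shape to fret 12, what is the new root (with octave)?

Moving from fret 5 to fret 12 shifts the root by 7 semitones.
A3 up 7 semitones is E4.

E4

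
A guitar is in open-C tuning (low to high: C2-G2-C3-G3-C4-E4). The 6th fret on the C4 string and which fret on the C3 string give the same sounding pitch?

C4 at fret 6 is C4 + 6 semitones = F#4.
The open C3 string is 12 semitones below the open C4, so the same pitch on the C3 string lies at fret 6 + 12 = 18.

18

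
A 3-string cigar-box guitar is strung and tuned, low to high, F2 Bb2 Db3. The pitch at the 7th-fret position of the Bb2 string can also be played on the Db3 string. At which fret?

Bb2 at fret 7 is Bb2 + 7 semitones = F3.
The open Db3 string is 3 semitones above the open Bb2, so the same pitch on the Db3 string lies at fret 7 − 3 = 4.

4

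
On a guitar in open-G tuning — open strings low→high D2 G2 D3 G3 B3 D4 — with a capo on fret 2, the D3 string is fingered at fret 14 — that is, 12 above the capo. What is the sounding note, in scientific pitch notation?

E4

The capo raises the open D3 by 2 semitones to E3; fretting 12 more gives D3 + 2 + 12 = D3 + 14 semitones = E4.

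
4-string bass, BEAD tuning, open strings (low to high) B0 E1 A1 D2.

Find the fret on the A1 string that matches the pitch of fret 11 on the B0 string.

1

Fret 11 on B0 is MIDI 23 + 11 = 34 (A♯1). On the A1 string (open MIDI 33), that pitch is 34 − 33 = fret 1.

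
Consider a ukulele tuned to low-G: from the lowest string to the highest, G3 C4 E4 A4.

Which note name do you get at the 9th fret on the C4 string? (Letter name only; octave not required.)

A

C4 is MIDI 60. Adding 9 gives 69; 69 mod 12 = 9, i.e. A.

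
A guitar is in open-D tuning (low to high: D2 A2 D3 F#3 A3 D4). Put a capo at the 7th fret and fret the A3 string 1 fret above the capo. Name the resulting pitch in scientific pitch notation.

The capo raises the open A3 by 7 semitones to E4; fretting 1 more gives A3 + 7 + 1 = A3 + 8 semitones = F4.

F4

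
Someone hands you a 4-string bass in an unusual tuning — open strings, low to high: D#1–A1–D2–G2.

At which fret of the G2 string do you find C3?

C3 is 5 semitones above the open G2 (G–G#–A–A#–B–C), so it sits at fret 5.

5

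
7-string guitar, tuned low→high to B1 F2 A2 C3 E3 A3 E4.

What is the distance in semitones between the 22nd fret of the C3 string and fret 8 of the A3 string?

C3 at fret 22 → B♭4 (MIDI 70); A3 at fret 8 → F4 (MIDI 65).
70 − 65 = 5, so the two pitches are 5 semitones apart, with B♭4 the higher.

5 semitones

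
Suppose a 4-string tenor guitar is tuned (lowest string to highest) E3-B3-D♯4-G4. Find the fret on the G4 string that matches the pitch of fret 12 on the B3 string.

B3 at fret 12 is B3 + 12 semitones = B4.
The open G4 string is 8 semitones above the open B3, so the same pitch on the G4 string lies at fret 12 − 8 = 4.

4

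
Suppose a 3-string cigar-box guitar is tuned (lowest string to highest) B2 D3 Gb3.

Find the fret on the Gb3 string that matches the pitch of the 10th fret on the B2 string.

B2 at fret 10 is B2 + 10 semitones = A3.
The open Gb3 string is 7 semitones above the open B2, so the same pitch on the Gb3 string lies at fret 10 − 7 = 3.

3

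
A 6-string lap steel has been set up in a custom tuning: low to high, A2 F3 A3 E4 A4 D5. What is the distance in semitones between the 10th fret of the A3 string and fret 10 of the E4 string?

A3 at fret 10 → G4 (MIDI 67); E4 at fret 10 → D5 (MIDI 74).
67 − 74 = -7, so the two pitches are 7 semitones apart, with D5 the higher.

7 semitones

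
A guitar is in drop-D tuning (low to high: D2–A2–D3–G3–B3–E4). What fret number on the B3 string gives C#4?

C#4 is 2 semitones above the open B3 (B–C–C#), so it sits at fret 2.

2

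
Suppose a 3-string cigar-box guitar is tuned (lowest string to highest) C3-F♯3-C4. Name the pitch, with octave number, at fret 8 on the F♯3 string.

F♯3 is MIDI 54. Adding 8 gives 62, which is D4.

D4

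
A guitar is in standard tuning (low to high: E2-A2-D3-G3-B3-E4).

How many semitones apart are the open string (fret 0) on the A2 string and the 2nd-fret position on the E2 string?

3 semitones

A2 at fret 0 → A2 (MIDI 45); E2 at fret 2 → F#2 (MIDI 42).
45 − 42 = 3, so the two pitches are 3 semitones apart, with A2 the higher.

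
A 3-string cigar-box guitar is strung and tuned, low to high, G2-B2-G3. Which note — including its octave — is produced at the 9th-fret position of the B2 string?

G♯3

The open B2 string plus 9 semitones: B–C–C#–D–D#–E–F–F#–G–G#.
The walk passes from B into C once, so the octave number goes from 2 to 3.
(Equivalently spelled A♭3.)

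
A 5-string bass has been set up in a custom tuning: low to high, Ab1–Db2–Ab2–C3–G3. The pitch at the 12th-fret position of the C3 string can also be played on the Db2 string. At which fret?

Fret 12 on C3 is MIDI 48 + 12 = 60 (C4). On the Db2 string (open MIDI 37), that pitch is 60 − 37 = fret 23.

23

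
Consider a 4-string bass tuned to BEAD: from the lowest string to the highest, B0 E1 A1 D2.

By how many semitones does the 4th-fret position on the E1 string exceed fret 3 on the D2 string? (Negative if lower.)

E1 at fret 4 → G#1 (MIDI 32); D2 at fret 3 → F2 (MIDI 41).
32 − 41 = -9, so the two pitches are 9 semitones apart.

-9 semitones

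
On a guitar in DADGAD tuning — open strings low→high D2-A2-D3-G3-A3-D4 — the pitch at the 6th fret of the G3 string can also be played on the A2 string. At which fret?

Fret 6 on G3 is MIDI 55 + 6 = 61 (C#4). On the A2 string (open MIDI 45), that pitch is 61 − 45 = fret 16.

16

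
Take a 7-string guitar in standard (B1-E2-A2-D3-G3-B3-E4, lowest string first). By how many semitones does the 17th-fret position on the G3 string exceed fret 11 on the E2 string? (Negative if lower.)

21 semitones

G3 at fret 17 → C5 (MIDI 72); E2 at fret 11 → D♯3 (MIDI 51).
72 − 51 = 21, so the two pitches are 21 semitones apart.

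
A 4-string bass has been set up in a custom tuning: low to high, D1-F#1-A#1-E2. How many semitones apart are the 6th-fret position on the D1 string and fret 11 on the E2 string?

19 semitones

D1 at fret 6 → G#1 (MIDI 32); E2 at fret 11 → D#3 (MIDI 51).
32 − 51 = -19, so the two pitches are 19 semitones apart, with D#3 the higher.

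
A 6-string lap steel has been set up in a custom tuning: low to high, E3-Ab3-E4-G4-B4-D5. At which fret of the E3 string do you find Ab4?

Ab4 is 16 semitones above the open E3 (E–F–Gb–G–…–Gb–G–Ab), so it sits at fret 16.

16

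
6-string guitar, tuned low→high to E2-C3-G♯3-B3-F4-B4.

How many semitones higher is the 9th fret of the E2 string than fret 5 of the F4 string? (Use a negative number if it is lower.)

-21 semitones

E2 at fret 9 → C♯3 (MIDI 49); F4 at fret 5 → A♯4 (MIDI 70).
49 − 70 = -21, so the two pitches are 21 semitones apart.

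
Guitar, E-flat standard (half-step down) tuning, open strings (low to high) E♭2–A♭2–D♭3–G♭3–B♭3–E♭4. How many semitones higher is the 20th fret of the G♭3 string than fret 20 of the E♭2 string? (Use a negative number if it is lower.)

15 semitones

G♭3 at fret 20 → D5 (MIDI 74); E♭2 at fret 20 → B3 (MIDI 59).
74 − 59 = 15, so the two pitches are 15 semitones apart.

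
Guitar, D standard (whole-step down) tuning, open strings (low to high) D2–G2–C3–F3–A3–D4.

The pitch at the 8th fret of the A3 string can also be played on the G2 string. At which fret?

22

Fret 8 on A3 is MIDI 57 + 8 = 65 (F4). On the G2 string (open MIDI 43), that pitch is 65 − 43 = fret 22.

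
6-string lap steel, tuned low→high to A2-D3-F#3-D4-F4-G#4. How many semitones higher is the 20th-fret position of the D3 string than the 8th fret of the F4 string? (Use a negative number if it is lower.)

-3 semitones

D3 at fret 20 → A#4 (MIDI 70); F4 at fret 8 → C#5 (MIDI 73).
70 − 73 = -3, so the two pitches are 3 semitones apart.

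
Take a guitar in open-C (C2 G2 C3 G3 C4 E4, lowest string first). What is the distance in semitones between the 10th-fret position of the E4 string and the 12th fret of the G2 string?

E4 at fret 10 → D5 (MIDI 74); G2 at fret 12 → G3 (MIDI 55).
74 − 55 = 19, so the two pitches are 19 semitones apart, with D5 the higher.

19 semitones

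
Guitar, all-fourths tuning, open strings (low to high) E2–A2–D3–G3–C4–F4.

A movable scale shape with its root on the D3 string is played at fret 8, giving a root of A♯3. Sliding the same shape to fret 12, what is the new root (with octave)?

Moving from fret 8 to fret 12 shifts the root by 4 semitones.
A♯3 up 4 semitones is D4.

D4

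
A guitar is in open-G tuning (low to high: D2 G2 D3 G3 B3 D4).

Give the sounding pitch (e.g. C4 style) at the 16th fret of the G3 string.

Each fret is one semitone, so G3 + 16 = B4.

B4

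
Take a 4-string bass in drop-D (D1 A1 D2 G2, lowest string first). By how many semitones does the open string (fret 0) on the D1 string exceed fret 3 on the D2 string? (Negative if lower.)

D1 at fret 0 → D1 (MIDI 26); D2 at fret 3 → F2 (MIDI 41).
26 − 41 = -15, so the two pitches are 15 semitones apart.

-15 semitones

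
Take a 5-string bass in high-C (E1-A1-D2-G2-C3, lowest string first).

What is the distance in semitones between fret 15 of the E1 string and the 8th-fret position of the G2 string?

E1 at fret 15 → G2 (MIDI 43); G2 at fret 8 → D#3 (MIDI 51).
43 − 51 = -8, so the two pitches are 8 semitones apart, with D#3 the higher.

8 semitones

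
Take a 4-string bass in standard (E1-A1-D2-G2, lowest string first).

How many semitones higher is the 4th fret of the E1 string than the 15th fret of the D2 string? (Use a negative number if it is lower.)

-21 semitones

E1 at fret 4 → G♯1 (MIDI 32); D2 at fret 15 → F3 (MIDI 53).
32 − 53 = -21, so the two pitches are 21 semitones apart.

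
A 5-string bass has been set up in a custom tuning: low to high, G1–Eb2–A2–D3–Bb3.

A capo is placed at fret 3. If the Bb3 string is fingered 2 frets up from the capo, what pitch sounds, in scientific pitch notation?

The capo raises the open Bb3 by 3 semitones to Db4; fretting 2 more gives Bb3 + 3 + 2 = Bb3 + 5 semitones = Eb4.

Eb4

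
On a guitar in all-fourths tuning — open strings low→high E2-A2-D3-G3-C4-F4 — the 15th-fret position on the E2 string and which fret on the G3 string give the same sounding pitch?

0

E2 at fret 15 is E2 + 15 semitones = G3.
The open G3 string is 15 semitones above the open E2, so the same pitch on the G3 string lies at fret 15 − 15 = 0.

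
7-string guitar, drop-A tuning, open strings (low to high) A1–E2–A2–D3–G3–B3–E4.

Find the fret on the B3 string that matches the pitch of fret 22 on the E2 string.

E2 at fret 22 is E2 + 22 semitones = D4.
The open B3 string is 19 semitones above the open E2, so the same pitch on the B3 string lies at fret 22 − 19 = 3.

3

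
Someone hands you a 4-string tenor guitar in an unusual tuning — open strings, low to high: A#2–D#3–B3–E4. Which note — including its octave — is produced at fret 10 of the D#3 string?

C#4

Each fret is one semitone, so D#3 + 10 = C#4.
(Equivalently spelled Db4.)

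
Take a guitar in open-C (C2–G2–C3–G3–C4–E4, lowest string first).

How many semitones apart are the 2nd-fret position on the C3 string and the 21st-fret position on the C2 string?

7 semitones

C3 at fret 2 → D3 (MIDI 50); C2 at fret 21 → A3 (MIDI 57).
50 − 57 = -7, so the two pitches are 7 semitones apart, with A3 the higher.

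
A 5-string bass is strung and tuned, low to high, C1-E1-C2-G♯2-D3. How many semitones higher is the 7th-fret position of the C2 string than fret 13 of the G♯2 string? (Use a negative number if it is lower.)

C2 at fret 7 → G2 (MIDI 43); G♯2 at fret 13 → A3 (MIDI 57).
43 − 57 = -14, so the two pitches are 14 semitones apart.

-14 semitones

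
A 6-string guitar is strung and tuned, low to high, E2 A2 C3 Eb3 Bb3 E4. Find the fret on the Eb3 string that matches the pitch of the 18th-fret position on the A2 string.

12

Fret 18 on A2 is MIDI 45 + 18 = 63 (Eb4). On the Eb3 string (open MIDI 51), that pitch is 63 − 51 = fret 12.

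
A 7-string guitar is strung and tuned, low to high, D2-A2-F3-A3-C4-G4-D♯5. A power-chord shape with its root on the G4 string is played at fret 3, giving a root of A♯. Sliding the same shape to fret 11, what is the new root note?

F♯

Moving from fret 3 to fret 11 shifts the root by 8 semitones.
A♯ up 8 semitones is F♯.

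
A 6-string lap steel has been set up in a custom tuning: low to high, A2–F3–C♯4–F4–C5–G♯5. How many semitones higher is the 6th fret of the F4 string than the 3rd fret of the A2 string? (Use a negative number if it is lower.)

23 semitones

F4 at fret 6 → B4 (MIDI 71); A2 at fret 3 → C3 (MIDI 48).
71 − 48 = 23, so the two pitches are 23 semitones apart.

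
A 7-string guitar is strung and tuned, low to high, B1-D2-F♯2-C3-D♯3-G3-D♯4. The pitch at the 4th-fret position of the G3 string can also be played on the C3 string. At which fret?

11

G3 at fret 4 is G3 + 4 semitones = B3.
The open C3 string is 7 semitones below the open G3, so the same pitch on the C3 string lies at fret 4 + 7 = 11.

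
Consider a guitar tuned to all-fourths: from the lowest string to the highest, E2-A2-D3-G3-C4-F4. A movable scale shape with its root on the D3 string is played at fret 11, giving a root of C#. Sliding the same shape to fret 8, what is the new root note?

Moving from fret 11 to fret 8 shifts the root by -3 semitones.
C# down 3 semitones is A#.

A#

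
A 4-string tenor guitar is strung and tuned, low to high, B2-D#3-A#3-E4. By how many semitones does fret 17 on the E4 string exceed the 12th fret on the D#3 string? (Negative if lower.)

E4 at fret 17 → A5 (MIDI 81); D#3 at fret 12 → D#4 (MIDI 63).
81 − 63 = 18, so the two pitches are 18 semitones apart.

18 semitones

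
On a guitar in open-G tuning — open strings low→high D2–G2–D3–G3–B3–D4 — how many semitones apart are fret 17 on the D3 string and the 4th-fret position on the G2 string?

D3 at fret 17 → G4 (MIDI 67); G2 at fret 4 → B2 (MIDI 47).
67 − 47 = 20, so the two pitches are 20 semitones apart, with G4 the higher.

20 semitones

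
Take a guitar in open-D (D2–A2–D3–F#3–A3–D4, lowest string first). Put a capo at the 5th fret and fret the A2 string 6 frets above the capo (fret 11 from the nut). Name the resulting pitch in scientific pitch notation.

The capo raises the open A2 by 5 semitones to D3; fretting 6 more gives A2 + 5 + 6 = A2 + 11 semitones = G#3.

G#3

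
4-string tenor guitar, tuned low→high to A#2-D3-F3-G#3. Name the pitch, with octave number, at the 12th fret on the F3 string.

The open F3 string plus 12 semitones: F–F#–G–G#–…–D#–E–F.
The walk passes from B into C once, so the octave number goes from 3 to 4.

F4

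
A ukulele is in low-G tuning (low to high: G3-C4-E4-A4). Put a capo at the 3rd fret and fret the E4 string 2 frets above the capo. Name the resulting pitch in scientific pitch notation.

A4

The capo raises the open E4 by 3 semitones to G4; fretting 2 more gives E4 + 3 + 2 = E4 + 5 semitones = A4.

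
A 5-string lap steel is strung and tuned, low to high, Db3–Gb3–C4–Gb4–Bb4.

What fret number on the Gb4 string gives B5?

B5 is 17 semitones above the open Gb4 (Gb–G–Ab–A–…–A–Bb–B), so it sits at fret 17.

17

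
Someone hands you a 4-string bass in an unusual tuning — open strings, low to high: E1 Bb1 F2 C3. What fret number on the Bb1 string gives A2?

A2 is 11 semitones above the open Bb1 (Bb–B–C–Db–…–G–Ab–A), so it sits at fret 11.

11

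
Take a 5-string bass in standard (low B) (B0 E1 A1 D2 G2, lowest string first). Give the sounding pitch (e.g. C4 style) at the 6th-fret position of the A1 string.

The open A1 string plus 6 semitones: A–A#–B–C–C#–D–D#.
The walk passes from B into C once, so the octave number goes from 1 to 2.
(Equivalently spelled Eb2.)

D#2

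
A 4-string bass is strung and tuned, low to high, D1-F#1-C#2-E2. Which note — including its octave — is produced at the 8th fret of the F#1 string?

D2

The open F#1 string plus 8 semitones: F#–G–G#–A–A#–B–C–C#–D.
The walk passes from B into C once, so the octave number goes from 1 to 2.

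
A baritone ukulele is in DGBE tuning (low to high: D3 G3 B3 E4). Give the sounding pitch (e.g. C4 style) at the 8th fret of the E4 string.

Each fret is one semitone, so E4 + 8 = C5.

C5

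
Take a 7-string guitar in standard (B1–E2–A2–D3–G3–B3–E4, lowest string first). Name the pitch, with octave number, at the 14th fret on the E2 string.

F#3

Each fret is one semitone, so E2 + 14 = F#3.
(Equivalently spelled Gb3.)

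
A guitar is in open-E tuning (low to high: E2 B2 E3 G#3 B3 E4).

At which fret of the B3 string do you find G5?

G5 is 20 semitones above the open B3 (B–C–C#–D–…–F–F#–G), so it sits at fret 20.

20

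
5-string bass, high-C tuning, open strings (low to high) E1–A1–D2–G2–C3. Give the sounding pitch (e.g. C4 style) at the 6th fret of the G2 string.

C♯3

Each fret is one semitone, so G2 + 6 = C♯3.
(Equivalently spelled D♭3.)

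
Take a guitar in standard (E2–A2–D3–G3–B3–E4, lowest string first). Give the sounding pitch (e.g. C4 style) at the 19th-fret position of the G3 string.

G3 is MIDI 55. Adding 19 gives 74, which is D5.

D5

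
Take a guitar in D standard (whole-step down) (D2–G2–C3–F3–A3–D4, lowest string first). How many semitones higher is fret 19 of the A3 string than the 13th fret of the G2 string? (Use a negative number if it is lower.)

A3 at fret 19 → E5 (MIDI 76); G2 at fret 13 → G♯3 (MIDI 56).
76 − 56 = 20, so the two pitches are 20 semitones apart.

20 semitones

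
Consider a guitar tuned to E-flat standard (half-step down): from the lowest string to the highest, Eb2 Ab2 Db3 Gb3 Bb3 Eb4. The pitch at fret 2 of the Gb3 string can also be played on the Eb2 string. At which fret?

Fret 2 on Gb3 is MIDI 54 + 2 = 56 (Ab3). On the Eb2 string (open MIDI 39), that pitch is 56 − 39 = fret 17.

17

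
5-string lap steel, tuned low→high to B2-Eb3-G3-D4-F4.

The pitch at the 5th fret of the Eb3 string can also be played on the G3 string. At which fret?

Fret 5 on Eb3 is MIDI 51 + 5 = 56 (Ab3). On the G3 string (open MIDI 55), that pitch is 56 − 55 = fret 1.

1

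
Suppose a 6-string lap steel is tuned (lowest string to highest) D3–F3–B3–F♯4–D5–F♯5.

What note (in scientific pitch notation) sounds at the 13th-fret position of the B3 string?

C5

B3 is MIDI 59. Adding 13 gives 72, which is C5.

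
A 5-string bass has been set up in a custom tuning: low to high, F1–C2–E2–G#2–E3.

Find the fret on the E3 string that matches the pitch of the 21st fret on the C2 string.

Fret 21 on C2 is MIDI 36 + 21 = 57 (A3). On the E3 string (open MIDI 52), that pitch is 57 − 52 = fret 5.

5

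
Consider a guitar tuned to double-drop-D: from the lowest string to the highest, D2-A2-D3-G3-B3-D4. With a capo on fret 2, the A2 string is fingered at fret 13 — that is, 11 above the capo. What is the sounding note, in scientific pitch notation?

A♯3

The capo raises the open A2 by 2 semitones to B2; fretting 11 more gives A2 + 2 + 11 = A2 + 13 semitones = A♯3.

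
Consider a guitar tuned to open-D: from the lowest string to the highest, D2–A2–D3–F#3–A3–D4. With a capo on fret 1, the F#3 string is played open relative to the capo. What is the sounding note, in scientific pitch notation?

The capo raises the open F#3 by 1 semitone to G3; fretting 0 more gives F#3 + 1 + 0 = F#3 + 1 semitone = G3.

G3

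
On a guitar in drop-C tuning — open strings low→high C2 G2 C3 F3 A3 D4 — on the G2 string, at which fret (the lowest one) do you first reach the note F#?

From G2, count semitones up the chromatic scale until reaching F#: G–G#–A–A#–…–E–F–F# — 11 steps.

11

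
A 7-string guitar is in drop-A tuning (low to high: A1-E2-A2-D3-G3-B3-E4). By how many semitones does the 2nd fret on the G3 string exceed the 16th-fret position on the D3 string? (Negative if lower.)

-9 semitones

G3 at fret 2 → A3 (MIDI 57); D3 at fret 16 → F♯4 (MIDI 66).
57 − 66 = -9, so the two pitches are 9 semitones apart.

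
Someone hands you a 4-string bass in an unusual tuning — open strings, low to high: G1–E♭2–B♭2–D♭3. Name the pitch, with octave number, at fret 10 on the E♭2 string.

The open E♭2 string plus 10 semitones: Eb–E–F–Gb–…–B–C–Db.
The walk passes from B into C once, so the octave number goes from 2 to 3.

D♭3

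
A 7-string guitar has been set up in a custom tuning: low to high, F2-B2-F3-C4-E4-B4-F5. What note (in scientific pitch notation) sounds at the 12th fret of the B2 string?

B3

The open B2 string plus 12 semitones: B–C–C#–D–…–A–A#–B.
The walk passes from B into C once, so the octave number goes from 2 to 3.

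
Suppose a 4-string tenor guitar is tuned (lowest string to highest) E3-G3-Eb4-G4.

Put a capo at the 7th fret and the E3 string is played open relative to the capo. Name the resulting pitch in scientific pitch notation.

B3

The capo raises the open E3 by 7 semitones to B3; fretting 0 more gives E3 + 7 + 0 = E3 + 7 semitones = B3.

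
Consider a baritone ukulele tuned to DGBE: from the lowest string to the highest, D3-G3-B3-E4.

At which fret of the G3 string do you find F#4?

11

F#4 is 11 semitones above the open G3 (G–G#–A–A#–…–E–F–F#), so it sits at fret 11.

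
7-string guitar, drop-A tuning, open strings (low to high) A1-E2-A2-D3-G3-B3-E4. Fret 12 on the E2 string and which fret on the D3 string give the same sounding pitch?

2

E2 at fret 12 is E2 + 12 semitones = E3.
The open D3 string is 10 semitones above the open E2, so the same pitch on the D3 string lies at fret 12 − 10 = 2.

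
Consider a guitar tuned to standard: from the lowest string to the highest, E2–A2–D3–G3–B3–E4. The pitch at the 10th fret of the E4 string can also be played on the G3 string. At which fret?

Fret 10 on E4 is MIDI 64 + 10 = 74 (D5). On the G3 string (open MIDI 55), that pitch is 74 − 55 = fret 19.

19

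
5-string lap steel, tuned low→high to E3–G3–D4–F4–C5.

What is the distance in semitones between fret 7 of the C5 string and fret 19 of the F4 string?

C5 at fret 7 → G5 (MIDI 79); F4 at fret 19 → C6 (MIDI 84).
79 − 84 = -5, so the two pitches are 5 semitones apart, with C6 the higher.

5 semitones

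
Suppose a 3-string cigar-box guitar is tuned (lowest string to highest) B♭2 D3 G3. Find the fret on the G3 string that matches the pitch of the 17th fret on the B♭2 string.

8

B♭2 at fret 17 is B♭2 + 17 semitones = E♭4.
The open G3 string is 9 semitones above the open B♭2, so the same pitch on the G3 string lies at fret 17 − 9 = 8.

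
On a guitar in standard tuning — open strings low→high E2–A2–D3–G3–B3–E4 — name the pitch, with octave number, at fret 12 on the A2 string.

The open A2 string plus 12 semitones: A–A#–B–C–…–G–G#–A.
The walk passes from B into C once, so the octave number goes from 2 to 3.

A3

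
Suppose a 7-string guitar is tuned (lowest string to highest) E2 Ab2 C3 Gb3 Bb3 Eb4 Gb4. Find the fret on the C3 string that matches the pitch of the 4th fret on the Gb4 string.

Fret 4 on Gb4 is MIDI 66 + 4 = 70 (Bb4). On the C3 string (open MIDI 48), that pitch is 70 − 48 = fret 22.

22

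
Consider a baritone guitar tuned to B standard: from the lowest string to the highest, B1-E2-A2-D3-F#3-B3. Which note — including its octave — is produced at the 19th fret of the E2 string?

The open E2 string plus 19 semitones: E–F–F#–G–…–A–A#–B.
The walk passes from B into C once, so the octave number goes from 2 to 3.

B3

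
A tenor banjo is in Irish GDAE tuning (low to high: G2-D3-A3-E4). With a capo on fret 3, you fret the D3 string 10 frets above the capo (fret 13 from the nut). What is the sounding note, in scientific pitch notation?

The capo raises the open D3 by 3 semitones to F3; fretting 10 more gives D3 + 3 + 10 = D3 + 13 semitones = D#4.
(Also written Eb.)

D#4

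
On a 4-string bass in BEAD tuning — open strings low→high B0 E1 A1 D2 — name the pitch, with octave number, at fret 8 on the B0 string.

G1

Each fret is one semitone, so B0 + 8 = G1.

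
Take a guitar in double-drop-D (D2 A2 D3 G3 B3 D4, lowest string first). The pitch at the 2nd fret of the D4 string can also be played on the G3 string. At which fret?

D4 at fret 2 is D4 + 2 semitones = E4.
The open G3 string is 7 semitones below the open D4, so the same pitch on the G3 string lies at fret 2 + 7 = 9.

9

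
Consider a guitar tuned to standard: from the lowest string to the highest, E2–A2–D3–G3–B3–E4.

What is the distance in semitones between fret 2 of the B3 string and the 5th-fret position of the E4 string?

B3 at fret 2 → C♯4 (MIDI 61); E4 at fret 5 → A4 (MIDI 69).
61 − 69 = -8, so the two pitches are 8 semitones apart, with A4 the higher.

8 semitones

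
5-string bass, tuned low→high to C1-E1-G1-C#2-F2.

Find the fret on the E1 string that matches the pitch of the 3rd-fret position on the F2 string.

F2 at fret 3 is F2 + 3 semitones = G#2.
The open E1 string is 13 semitones below the open F2, so the same pitch on the E1 string lies at fret 3 + 13 = 16.

16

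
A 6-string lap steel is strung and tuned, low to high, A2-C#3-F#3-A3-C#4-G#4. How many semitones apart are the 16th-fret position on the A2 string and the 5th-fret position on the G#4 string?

A2 at fret 16 → C#4 (MIDI 61); G#4 at fret 5 → C#5 (MIDI 73).
61 − 73 = -12, so the two pitches are 12 semitones apart, with C#5 the higher.

12 semitones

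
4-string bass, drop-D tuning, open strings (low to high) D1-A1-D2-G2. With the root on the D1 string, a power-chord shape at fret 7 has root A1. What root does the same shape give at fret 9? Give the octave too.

B1

Moving from fret 7 to fret 9 shifts the root by 2 semitones.
A1 up 2 semitones is B1.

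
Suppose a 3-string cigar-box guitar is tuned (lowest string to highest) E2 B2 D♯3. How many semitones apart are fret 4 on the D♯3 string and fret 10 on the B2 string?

2 semitones

D♯3 at fret 4 → G3 (MIDI 55); B2 at fret 10 → A3 (MIDI 57).
55 − 57 = -2, so the two pitches are 2 semitones apart, with A3 the higher.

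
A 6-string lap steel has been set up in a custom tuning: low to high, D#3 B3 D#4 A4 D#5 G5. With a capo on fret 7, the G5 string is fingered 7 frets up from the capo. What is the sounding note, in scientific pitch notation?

A6

The capo raises the open G5 by 7 semitones to D6; fretting 7 more gives G5 + 7 + 7 = G5 + 14 semitones = A6.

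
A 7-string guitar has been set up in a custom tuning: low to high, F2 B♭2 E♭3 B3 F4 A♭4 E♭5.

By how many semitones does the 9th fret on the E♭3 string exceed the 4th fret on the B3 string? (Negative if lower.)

E♭3 at fret 9 → C4 (MIDI 60); B3 at fret 4 → E♭4 (MIDI 63).
60 − 63 = -3, so the two pitches are 3 semitones apart.

-3 semitones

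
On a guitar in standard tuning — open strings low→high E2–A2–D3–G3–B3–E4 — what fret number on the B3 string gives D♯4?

D♯4 is 4 semitones above the open B3 (B–C–C#–D–D#), so it sits at fret 4.

4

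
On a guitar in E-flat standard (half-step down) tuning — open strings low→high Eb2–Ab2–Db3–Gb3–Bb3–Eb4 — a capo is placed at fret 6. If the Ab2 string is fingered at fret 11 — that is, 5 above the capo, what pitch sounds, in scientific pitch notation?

G3

The capo raises the open Ab2 by 6 semitones to D3; fretting 5 more gives Ab2 + 6 + 5 = Ab2 + 11 semitones = G3.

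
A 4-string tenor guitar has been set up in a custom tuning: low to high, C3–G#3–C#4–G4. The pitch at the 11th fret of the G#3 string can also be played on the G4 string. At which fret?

Fret 11 on G#3 is MIDI 56 + 11 = 67 (G4). On the G4 string (open MIDI 67), that pitch is 67 − 67 = fret 0.

0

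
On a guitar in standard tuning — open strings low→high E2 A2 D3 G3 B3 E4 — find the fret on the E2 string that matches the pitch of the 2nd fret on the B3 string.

21

Fret 2 on B3 is MIDI 59 + 2 = 61 (C♯4). On the E2 string (open MIDI 40), that pitch is 61 − 40 = fret 21.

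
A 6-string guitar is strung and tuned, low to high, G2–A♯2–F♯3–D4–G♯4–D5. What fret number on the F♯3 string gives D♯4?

9

D♯4 is 9 semitones above the open F♯3 (F#–G–G#–A–A#–B–C–C#–D–D#), so it sits at fret 9.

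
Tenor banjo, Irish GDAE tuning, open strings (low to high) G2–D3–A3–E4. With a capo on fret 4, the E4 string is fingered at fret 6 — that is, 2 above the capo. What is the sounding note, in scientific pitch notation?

A♯4

The capo raises the open E4 by 4 semitones to G♯4; fretting 2 more gives E4 + 4 + 2 = E4 + 6 semitones = A♯4.
(Also written B♭.)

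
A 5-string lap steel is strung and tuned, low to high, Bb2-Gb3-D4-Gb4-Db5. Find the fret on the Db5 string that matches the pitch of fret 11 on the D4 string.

0

D4 at fret 11 is D4 + 11 semitones = Db5.
The open Db5 string is 11 semitones above the open D4, so the same pitch on the Db5 string lies at fret 11 − 11 = 0.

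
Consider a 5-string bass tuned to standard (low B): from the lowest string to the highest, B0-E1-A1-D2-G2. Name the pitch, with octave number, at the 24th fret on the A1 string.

Each fret is one semitone, so A1 + 24 = A3.

A3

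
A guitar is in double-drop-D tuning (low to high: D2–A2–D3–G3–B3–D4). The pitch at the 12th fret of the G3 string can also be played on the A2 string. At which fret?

G3 at fret 12 is G3 + 12 semitones = G4.
The open A2 string is 10 semitones below the open G3, so the same pitch on the A2 string lies at fret 12 + 10 = 22.

22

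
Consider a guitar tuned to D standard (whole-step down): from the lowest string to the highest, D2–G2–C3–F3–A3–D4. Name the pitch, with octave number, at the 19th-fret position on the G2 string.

The open G2 string plus 19 semitones: G–G#–A–A#–…–C–C#–D.
The walk passes from B into C 2 times, so the octave number goes from 2 to 4.

D4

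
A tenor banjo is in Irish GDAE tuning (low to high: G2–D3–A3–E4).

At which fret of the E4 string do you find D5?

10

D5 is 10 semitones above the open E4 (E–F–F#–G–…–C–C#–D), so it sits at fret 10.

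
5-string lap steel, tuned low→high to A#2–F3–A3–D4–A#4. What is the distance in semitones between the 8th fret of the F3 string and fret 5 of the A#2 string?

10 semitones

F3 at fret 8 → C#4 (MIDI 61); A#2 at fret 5 → D#3 (MIDI 51).
61 − 51 = 10, so the two pitches are 10 semitones apart, with C#4 the higher.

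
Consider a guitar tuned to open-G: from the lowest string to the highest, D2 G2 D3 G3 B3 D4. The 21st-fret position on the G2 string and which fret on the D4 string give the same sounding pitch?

2

G2 at fret 21 is G2 + 21 semitones = E4.
The open D4 string is 19 semitones above the open G2, so the same pitch on the D4 string lies at fret 21 − 19 = 2.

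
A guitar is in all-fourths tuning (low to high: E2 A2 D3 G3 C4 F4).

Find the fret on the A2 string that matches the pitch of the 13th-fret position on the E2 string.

E2 at fret 13 is E2 + 13 semitones = F3.
The open A2 string is 5 semitones above the open E2, so the same pitch on the A2 string lies at fret 13 − 5 = 8.

8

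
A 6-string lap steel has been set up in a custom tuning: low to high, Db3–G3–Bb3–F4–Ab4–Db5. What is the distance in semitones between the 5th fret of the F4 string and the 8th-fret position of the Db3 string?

F4 at fret 5 → Bb4 (MIDI 70); Db3 at fret 8 → A3 (MIDI 57).
70 − 57 = 13, so the two pitches are 13 semitones apart, with Bb4 the higher.

13 semitones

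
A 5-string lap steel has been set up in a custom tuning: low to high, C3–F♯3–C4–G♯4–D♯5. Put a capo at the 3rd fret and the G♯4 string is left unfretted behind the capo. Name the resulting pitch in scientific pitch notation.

The capo raises the open G♯4 by 3 semitones to B4; fretting 0 more gives G♯4 + 3 + 0 = G♯4 + 3 semitones = B4.

B4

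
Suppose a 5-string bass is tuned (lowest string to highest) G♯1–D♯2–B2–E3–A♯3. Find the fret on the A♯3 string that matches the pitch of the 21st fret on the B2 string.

10

Fret 21 on B2 is MIDI 47 + 21 = 68 (G♯4). On the A♯3 string (open MIDI 58), that pitch is 68 − 58 = fret 10.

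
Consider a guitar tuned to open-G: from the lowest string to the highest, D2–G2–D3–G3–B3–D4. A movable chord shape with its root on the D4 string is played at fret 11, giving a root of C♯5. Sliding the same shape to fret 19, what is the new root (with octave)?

Moving from fret 11 to fret 19 shifts the root by 8 semitones.
C♯5 up 8 semitones is A5.

A5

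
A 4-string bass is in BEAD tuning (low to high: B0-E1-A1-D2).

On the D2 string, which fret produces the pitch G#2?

6

G#2 is 6 semitones above the open D2 (D–D#–E–F–F#–G–G#), so it sits at fret 6.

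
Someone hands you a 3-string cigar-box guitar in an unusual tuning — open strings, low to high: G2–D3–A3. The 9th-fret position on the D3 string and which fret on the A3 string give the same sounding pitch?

2

D3 at fret 9 is D3 + 9 semitones = B3.
The open A3 string is 7 semitones above the open D3, so the same pitch on the A3 string lies at fret 9 − 7 = 2.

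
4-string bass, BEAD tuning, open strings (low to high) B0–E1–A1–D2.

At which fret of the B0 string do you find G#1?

9

G#1 is 9 semitones above the open B0 (B–C–C#–D–D#–E–F–F#–G–G#), so it sits at fret 9.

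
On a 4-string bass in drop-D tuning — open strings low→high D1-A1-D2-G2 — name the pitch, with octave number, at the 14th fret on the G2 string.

A3

The open G2 string plus 14 semitones: G–G#–A–A#–…–G–G#–A.
The walk passes from B into C once, so the octave number goes from 2 to 3.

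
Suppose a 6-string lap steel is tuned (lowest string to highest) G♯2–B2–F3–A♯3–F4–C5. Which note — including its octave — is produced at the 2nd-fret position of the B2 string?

C♯3

The open B2 string plus 2 semitones: B–C–C#.
The walk passes from B into C once, so the octave number goes from 2 to 3.
(Equivalently spelled D♭3.)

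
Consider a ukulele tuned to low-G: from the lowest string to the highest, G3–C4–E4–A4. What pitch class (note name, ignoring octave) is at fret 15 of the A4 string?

C

Each fret is one semitone, so A4 + 15 = C.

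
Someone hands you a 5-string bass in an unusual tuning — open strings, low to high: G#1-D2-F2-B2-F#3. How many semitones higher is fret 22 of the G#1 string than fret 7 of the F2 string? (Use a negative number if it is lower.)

6 semitones

G#1 at fret 22 → F#3 (MIDI 54); F2 at fret 7 → C3 (MIDI 48).
54 − 48 = 6, so the two pitches are 6 semitones apart.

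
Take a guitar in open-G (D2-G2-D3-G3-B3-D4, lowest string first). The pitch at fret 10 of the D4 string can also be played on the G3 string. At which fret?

17

Fret 10 on D4 is MIDI 62 + 10 = 72 (C5). On the G3 string (open MIDI 55), that pitch is 72 − 55 = fret 17.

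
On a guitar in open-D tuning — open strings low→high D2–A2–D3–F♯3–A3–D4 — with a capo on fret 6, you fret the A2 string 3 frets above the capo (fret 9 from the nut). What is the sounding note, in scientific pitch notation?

The capo raises the open A2 by 6 semitones to D♯3; fretting 3 more gives A2 + 6 + 3 = A2 + 9 semitones = F♯3.

F♯3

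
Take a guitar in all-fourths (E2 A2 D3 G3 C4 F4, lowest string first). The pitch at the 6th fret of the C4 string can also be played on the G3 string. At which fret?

11

Fret 6 on C4 is MIDI 60 + 6 = 66 (F#4). On the G3 string (open MIDI 55), that pitch is 66 − 55 = fret 11.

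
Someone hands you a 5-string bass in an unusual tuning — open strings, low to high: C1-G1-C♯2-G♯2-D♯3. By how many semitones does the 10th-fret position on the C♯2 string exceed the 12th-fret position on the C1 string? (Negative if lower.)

C♯2 at fret 10 → B2 (MIDI 47); C1 at fret 12 → C2 (MIDI 36).
47 − 36 = 11, so the two pitches are 11 semitones apart.

11 semitones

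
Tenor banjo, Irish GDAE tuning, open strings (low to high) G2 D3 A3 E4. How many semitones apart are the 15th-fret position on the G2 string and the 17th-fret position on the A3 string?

16 semitones

G2 at fret 15 → A♯3 (MIDI 58); A3 at fret 17 → D5 (MIDI 74).
58 − 74 = -16, so the two pitches are 16 semitones apart, with D5 the higher.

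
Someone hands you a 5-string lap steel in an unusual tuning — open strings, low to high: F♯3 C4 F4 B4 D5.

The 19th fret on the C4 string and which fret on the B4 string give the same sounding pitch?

8

C4 at fret 19 is C4 + 19 semitones = G5.
The open B4 string is 11 semitones above the open C4, so the same pitch on the B4 string lies at fret 19 − 11 = 8.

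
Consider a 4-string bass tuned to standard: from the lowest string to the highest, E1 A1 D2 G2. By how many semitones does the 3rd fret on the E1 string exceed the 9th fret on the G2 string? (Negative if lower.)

-21 semitones

E1 at fret 3 → G1 (MIDI 31); G2 at fret 9 → E3 (MIDI 52).
31 − 52 = -21, so the two pitches are 21 semitones apart.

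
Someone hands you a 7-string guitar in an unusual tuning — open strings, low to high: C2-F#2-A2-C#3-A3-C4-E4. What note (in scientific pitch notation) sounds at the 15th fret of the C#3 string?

Each fret is one semitone, so C#3 + 15 = E4.

E4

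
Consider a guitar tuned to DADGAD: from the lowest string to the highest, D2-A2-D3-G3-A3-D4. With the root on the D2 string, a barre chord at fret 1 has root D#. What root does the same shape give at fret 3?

Moving from fret 1 to fret 3 shifts the root by 2 semitones.
D# up 2 semitones is F.

F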